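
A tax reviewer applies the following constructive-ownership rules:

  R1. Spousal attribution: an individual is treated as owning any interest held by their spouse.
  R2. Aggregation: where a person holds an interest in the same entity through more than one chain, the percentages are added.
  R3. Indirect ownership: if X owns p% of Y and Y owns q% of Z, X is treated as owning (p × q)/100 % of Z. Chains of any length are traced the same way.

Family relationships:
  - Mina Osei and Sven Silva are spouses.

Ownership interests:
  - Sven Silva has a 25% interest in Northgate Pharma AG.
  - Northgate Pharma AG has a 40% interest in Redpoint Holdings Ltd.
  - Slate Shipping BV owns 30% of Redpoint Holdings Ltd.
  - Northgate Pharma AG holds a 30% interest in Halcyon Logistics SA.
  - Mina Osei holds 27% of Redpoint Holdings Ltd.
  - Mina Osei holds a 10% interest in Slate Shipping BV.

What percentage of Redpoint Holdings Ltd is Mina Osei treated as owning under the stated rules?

40%

By spousal attribution (R1), Mina Osei is treated as owning Sven Silva's 25% interest in Northgate Pharma AG.
Chain via Slate Shipping BV (R3): 10% × 30% = 3% of Redpoint Holdings Ltd.
Direct interest in Redpoint Holdings Ltd: 27%.
Chain via Northgate Pharma AG (R3): 25% × 40% = 10% of Redpoint Holdings Ltd.
Aggregating (R2): 3% + 27% + 10% = 40%.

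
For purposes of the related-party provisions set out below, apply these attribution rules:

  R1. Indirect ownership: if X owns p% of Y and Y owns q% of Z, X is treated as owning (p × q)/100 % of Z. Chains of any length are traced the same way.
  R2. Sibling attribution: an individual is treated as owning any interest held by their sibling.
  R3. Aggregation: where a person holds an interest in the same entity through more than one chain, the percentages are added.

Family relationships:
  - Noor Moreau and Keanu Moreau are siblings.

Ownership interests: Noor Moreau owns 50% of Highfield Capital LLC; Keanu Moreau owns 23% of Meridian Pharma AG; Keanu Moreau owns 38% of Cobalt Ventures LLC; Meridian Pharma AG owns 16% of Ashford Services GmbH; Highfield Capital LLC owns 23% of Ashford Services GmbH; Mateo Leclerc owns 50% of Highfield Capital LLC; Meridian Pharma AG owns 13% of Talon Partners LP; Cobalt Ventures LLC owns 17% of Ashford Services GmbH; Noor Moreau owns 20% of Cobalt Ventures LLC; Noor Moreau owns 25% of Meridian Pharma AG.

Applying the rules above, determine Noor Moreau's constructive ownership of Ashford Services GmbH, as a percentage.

By sibling attribution (R2), Noor Moreau is treated as also owning Keanu Moreau's interest in Cobalt Ventures LLC, giving 20% + 38% = 58%.
By sibling attribution (R2), Noor Moreau is treated as also owning Keanu Moreau's interest in Meridian Pharma AG, giving 25% + 23% = 48%.
Chain via Highfield Capital LLC (R1): 50% × 23% = 11.5% of Ashford Services GmbH.
Chain via Cobalt Ventures LLC (R1): 58% × 17% = 9.86% of Ashford Services GmbH.
Chain via Meridian Pharma AG (R1): 48% × 16% = 7.68% of Ashford Services GmbH.
Aggregating (R3): 11.5% + 9.86% + 7.68% = 29.04%.

29.04%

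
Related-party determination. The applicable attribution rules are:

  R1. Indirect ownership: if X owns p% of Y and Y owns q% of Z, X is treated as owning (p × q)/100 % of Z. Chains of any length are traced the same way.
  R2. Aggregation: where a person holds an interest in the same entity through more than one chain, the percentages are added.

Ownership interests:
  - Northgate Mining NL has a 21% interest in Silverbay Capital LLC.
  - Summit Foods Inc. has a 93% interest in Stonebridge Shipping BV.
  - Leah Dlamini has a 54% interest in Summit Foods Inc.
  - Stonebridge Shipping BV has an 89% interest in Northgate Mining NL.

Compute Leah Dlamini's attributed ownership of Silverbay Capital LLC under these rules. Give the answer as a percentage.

Chain via Summit Foods Inc. → Stonebridge Shipping BV → Northgate Mining NL (R1): 54% × 93% × 89% × 21% = 9.386118% of Silverbay Capital LLC.

9.386118%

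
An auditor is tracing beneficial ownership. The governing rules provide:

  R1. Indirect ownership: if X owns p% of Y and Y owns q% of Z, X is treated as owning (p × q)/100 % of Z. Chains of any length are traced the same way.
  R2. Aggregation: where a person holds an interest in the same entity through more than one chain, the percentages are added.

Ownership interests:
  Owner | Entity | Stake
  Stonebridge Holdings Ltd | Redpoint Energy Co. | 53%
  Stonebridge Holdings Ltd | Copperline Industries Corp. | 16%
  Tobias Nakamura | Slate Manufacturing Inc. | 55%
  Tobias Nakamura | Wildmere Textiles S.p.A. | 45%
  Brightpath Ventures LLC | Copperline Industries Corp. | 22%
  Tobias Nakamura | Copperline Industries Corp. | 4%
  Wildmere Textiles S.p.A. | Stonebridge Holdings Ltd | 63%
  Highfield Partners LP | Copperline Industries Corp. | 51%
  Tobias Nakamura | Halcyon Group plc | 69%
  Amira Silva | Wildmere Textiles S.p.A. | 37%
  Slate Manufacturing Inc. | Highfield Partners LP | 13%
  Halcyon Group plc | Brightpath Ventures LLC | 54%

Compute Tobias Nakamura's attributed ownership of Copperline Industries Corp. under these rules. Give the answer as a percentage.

20.3797%

Chain via Wildmere Textiles S.p.A. → Stonebridge Holdings Ltd (R1): 45% × 63% × 16% = 4.536% of Copperline Industries Corp.
Chain via Slate Manufacturing Inc. → Highfield Partners LP (R1): 55% × 13% × 51% = 3.6465% of Copperline Industries Corp.
Chain via Halcyon Group plc → Brightpath Ventures LLC (R1): 69% × 54% × 22% = 8.1972% of Copperline Industries Corp.
Direct interest in Copperline Industries Corp: 4%.
Aggregating (R2): 4.536% + 3.6465% + 8.1972% + 4% = 20.3797%.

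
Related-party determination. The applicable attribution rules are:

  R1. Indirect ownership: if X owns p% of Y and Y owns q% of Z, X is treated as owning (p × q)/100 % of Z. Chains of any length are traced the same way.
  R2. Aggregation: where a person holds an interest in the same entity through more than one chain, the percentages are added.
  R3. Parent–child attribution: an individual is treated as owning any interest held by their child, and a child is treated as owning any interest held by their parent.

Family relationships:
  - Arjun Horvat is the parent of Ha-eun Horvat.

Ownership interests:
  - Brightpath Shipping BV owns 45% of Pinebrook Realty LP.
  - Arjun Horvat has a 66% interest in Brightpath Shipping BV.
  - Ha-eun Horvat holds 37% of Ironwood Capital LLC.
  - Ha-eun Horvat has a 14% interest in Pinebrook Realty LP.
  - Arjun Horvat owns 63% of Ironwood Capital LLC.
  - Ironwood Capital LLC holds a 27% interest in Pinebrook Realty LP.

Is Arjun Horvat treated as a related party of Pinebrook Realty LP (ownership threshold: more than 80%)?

No

By parent–child attribution (R3), Arjun Horvat is treated as also owning Ha-eun Horvat's interest in Ironwood Capital LLC, giving 63% + 37% = 100%.
By parent–child attribution (R3), Arjun Horvat is treated as owning Ha-eun Horvat's 14% interest in Pinebrook Realty LP.
Chain via Brightpath Shipping BV (R1): 66% × 45% = 29.7% of Pinebrook Realty LP.
Chain via Ironwood Capital LLC (R1): 100% × 27% = 27% of Pinebrook Realty LP.
Direct interest in Pinebrook Realty LP: 14%.
Aggregating (R2): 29.7% + 27% + 14% = 70.7%.
70.7% does not exceed the 80% threshold, so Arjun is not a related party to Pinebrook Realty LP.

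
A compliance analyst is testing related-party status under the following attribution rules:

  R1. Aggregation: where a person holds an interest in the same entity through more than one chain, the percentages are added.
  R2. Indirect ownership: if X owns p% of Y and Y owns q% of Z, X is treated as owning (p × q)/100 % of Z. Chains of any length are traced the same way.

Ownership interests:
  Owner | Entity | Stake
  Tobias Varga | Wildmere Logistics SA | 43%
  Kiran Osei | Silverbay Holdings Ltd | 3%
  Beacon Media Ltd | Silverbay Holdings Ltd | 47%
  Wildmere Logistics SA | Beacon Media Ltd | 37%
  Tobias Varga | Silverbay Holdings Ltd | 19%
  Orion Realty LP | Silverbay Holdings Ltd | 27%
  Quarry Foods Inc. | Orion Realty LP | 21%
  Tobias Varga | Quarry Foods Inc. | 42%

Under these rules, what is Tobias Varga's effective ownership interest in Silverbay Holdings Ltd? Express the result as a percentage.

Chain via Quarry Foods Inc. → Orion Realty LP (R2): 42% × 21% × 27% = 2.3814% of Silverbay Holdings Ltd.
Chain via Wildmere Logistics SA → Beacon Media Ltd (R2): 43% × 37% × 47% = 7.4777% of Silverbay Holdings Ltd.
Direct interest in Silverbay Holdings Ltd: 19%.
Aggregating (R1): 2.3814% + 7.4777% + 19% = 28.8591%.

28.8591%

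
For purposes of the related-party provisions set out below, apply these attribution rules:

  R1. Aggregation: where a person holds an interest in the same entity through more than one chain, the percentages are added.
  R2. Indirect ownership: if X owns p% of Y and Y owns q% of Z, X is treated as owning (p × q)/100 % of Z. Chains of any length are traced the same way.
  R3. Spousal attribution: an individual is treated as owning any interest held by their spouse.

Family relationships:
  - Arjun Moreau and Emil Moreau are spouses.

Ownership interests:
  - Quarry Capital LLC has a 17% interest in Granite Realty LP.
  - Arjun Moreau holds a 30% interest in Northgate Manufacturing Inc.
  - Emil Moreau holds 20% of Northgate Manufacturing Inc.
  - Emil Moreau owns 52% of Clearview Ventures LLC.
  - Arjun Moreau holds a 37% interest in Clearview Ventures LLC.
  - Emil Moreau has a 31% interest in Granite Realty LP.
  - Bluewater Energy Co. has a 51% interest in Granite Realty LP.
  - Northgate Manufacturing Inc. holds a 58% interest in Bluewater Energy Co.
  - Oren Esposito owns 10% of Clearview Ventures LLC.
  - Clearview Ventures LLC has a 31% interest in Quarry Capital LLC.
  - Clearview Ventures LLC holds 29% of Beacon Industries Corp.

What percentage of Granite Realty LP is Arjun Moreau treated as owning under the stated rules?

50.4803%

By spousal attribution (R3), Arjun Moreau is treated as also owning Emil Moreau's interest in Northgate Manufacturing Inc, giving 30% + 20% = 50%.
By spousal attribution (R3), Arjun Moreau is treated as also owning Emil Moreau's interest in Clearview Ventures LLC, giving 37% + 52% = 89%.
By spousal attribution (R3), Arjun Moreau is treated as owning Emil Moreau's 31% interest in Granite Realty LP.
Chain via Northgate Manufacturing Inc. → Bluewater Energy Co. (R2): 50% × 58% × 51% = 14.79% of Granite Realty LP.
Chain via Clearview Ventures LLC → Quarry Capital LLC (R2): 89% × 31% × 17% = 4.6903% of Granite Realty LP.
Direct interest in Granite Realty LP: 31%.
Aggregating (R1): 14.79% + 4.6903% + 31% = 50.4803%.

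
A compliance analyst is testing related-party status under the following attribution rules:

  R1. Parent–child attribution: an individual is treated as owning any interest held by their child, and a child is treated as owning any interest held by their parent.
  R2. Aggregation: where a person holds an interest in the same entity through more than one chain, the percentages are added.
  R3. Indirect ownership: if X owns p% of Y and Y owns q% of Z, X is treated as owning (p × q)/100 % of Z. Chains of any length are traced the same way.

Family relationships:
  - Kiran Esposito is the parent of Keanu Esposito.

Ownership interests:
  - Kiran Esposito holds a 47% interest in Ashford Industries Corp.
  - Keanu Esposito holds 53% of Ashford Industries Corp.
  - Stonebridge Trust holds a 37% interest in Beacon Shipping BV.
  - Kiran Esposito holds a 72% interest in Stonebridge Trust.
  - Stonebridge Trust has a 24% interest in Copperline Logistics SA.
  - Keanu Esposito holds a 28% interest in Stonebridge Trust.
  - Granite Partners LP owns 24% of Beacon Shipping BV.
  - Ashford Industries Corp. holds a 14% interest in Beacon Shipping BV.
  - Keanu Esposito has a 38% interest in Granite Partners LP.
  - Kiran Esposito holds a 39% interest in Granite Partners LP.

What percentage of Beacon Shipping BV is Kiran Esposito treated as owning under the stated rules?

69.48%

By parent–child attribution (R1), Kiran Esposito is treated as also owning Keanu Esposito's interest in Stonebridge Trust, giving 72% + 28% = 100%.
By parent–child attribution (R1), Kiran Esposito is treated as also owning Keanu Esposito's interest in Granite Partners LP, giving 39% + 38% = 77%.
By parent–child attribution (R1), Kiran Esposito is treated as also owning Keanu Esposito's interest in Ashford Industries Corp, giving 47% + 53% = 100%.
Chain via Stonebridge Trust (R3): 100% × 37% = 37% of Beacon Shipping BV.
Chain via Granite Partners LP (R3): 77% × 24% = 18.48% of Beacon Shipping BV.
Chain via Ashford Industries Corp. (R3): 100% × 14% = 14% of Beacon Shipping BV.
Aggregating (R2): 37% + 18.48% + 14% = 69.48%.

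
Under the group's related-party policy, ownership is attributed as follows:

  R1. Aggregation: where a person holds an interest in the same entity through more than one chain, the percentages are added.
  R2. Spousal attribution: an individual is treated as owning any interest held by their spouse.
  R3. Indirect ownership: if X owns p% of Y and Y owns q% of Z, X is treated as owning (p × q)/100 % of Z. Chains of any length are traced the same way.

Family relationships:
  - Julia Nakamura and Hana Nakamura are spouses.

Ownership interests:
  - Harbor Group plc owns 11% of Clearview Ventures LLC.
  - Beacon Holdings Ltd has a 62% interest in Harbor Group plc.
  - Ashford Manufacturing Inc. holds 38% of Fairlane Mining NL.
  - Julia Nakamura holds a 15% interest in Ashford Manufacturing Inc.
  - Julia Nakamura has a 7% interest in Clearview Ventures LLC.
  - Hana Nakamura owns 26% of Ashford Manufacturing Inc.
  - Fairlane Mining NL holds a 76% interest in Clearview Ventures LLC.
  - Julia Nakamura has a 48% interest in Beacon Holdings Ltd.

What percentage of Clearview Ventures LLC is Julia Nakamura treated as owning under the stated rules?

By spousal attribution (R2), Julia Nakamura is treated as also owning Hana Nakamura's interest in Ashford Manufacturing Inc, giving 15% + 26% = 41%.
Chain via Beacon Holdings Ltd → Harbor Group plc (R3): 48% × 62% × 11% = 3.2736% of Clearview Ventures LLC.
Chain via Ashford Manufacturing Inc. → Fairlane Mining NL (R3): 41% × 38% × 76% = 11.8408% of Clearview Ventures LLC.
Direct interest in Clearview Ventures LLC: 7%.
Aggregating (R1): 3.2736% + 11.8408% + 7% = 22.1144%.

22.1144%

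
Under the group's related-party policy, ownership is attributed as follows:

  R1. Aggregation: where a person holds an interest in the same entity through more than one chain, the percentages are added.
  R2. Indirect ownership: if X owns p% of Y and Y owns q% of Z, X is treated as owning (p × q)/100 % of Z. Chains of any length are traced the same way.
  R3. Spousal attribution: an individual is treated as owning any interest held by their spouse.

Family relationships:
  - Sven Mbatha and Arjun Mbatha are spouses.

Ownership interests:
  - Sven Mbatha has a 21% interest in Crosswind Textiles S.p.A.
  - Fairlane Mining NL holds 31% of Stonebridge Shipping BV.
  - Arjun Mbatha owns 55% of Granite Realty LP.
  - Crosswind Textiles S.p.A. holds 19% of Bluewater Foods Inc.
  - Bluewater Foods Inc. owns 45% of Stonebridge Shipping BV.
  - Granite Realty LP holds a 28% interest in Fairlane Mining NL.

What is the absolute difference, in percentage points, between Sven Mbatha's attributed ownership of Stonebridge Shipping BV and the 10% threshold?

By spousal attribution (R3), Sven Mbatha is treated as owning Arjun Mbatha's 55% interest in Granite Realty LP.
Chain via Crosswind Textiles S.p.A. → Bluewater Foods Inc. (R2): 21% × 19% × 45% = 1.7955% of Stonebridge Shipping BV.
Chain via Granite Realty LP → Fairlane Mining NL (R2): 55% × 28% × 31% = 4.774% of Stonebridge Shipping BV.
Aggregating (R1): 1.7955% + 4.774% = 6.5695%.
6.5695% falls short of the 10% threshold by 3.4305 percentage points.

3.4305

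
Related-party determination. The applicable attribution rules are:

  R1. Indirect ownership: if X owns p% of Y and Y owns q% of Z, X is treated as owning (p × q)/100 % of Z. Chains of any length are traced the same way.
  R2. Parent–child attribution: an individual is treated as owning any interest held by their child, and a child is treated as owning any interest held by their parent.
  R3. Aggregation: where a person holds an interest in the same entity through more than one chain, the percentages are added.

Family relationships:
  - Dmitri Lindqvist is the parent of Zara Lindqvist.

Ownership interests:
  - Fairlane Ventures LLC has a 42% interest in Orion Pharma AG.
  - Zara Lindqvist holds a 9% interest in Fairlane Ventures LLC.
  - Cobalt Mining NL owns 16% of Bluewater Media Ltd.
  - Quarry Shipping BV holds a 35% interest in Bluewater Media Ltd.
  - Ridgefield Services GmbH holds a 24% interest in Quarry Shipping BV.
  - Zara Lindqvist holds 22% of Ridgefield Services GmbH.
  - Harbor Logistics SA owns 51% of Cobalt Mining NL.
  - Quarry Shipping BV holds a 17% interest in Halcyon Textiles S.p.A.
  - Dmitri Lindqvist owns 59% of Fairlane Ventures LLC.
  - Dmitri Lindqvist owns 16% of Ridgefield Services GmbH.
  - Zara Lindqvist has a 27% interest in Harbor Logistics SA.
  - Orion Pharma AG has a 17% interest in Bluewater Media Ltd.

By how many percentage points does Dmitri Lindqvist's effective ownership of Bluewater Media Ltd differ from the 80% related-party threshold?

By parent–child attribution (R2), Dmitri Lindqvist is treated as also owning Zara Lindqvist's interest in Ridgefield Services GmbH, giving 16% + 22% = 38%.
By parent–child attribution (R2), Dmitri Lindqvist is treated as also owning Zara Lindqvist's interest in Fairlane Ventures LLC, giving 59% + 9% = 68%.
By parent–child attribution (R2), Dmitri Lindqvist is treated as owning Zara Lindqvist's 27% interest in Harbor Logistics SA.
Chain via Ridgefield Services GmbH → Quarry Shipping BV (R1): 38% × 24% × 35% = 3.192% of Bluewater Media Ltd.
Chain via Fairlane Ventures LLC → Orion Pharma AG (R1): 68% × 42% × 17% = 4.8552% of Bluewater Media Ltd.
Chain via Harbor Logistics SA → Cobalt Mining NL (R1): 27% × 51% × 16% = 2.2032% of Bluewater Media Ltd.
Aggregating (R3): 3.192% + 4.8552% + 2.2032% = 10.2504%.
10.2504% falls short of the 80% threshold by 69.7496 percentage points.

69.7496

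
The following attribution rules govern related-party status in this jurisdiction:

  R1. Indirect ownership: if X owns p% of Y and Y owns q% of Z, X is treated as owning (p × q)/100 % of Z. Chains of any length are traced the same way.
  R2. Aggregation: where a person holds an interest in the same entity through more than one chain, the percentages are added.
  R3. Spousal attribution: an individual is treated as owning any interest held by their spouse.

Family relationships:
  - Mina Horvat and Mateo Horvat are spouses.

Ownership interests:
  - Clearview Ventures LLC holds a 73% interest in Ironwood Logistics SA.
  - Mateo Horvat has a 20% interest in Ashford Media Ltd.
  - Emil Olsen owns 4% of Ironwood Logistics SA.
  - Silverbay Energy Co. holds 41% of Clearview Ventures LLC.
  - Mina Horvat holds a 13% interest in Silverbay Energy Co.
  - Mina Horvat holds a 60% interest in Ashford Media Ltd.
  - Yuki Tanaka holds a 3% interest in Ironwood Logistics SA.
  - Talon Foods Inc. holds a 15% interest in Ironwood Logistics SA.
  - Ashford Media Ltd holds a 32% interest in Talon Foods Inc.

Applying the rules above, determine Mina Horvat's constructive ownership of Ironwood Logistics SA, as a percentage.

7.7309%

By spousal attribution (R3), Mina Horvat is treated as also owning Mateo Horvat's interest in Ashford Media Ltd, giving 60% + 20% = 80%.
Chain via Ashford Media Ltd → Talon Foods Inc. (R1): 80% × 32% × 15% = 3.84% of Ironwood Logistics SA.
Chain via Silverbay Energy Co. → Clearview Ventures LLC (R1): 13% × 41% × 73% = 3.8909% of Ironwood Logistics SA.
Aggregating (R2): 3.84% + 3.8909% = 7.7309%.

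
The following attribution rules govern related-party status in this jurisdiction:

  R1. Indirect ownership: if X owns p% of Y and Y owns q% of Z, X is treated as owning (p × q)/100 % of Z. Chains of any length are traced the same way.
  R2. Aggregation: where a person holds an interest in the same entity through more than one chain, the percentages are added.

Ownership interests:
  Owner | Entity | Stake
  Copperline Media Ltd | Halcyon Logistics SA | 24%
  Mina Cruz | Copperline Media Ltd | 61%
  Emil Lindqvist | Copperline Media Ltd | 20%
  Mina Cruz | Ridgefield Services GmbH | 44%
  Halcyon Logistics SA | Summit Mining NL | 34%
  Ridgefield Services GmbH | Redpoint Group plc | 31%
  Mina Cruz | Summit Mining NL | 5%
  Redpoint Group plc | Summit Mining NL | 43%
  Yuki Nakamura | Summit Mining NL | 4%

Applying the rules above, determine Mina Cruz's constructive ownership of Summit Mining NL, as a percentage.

15.8428%

Chain via Copperline Media Ltd → Halcyon Logistics SA (R1): 61% × 24% × 34% = 4.9776% of Summit Mining NL.
Chain via Ridgefield Services GmbH → Redpoint Group plc (R1): 44% × 31% × 43% = 5.8652% of Summit Mining NL.
Direct interest in Summit Mining NL: 5%.
Aggregating (R2): 4.9776% + 5.8652% + 5% = 15.8428%.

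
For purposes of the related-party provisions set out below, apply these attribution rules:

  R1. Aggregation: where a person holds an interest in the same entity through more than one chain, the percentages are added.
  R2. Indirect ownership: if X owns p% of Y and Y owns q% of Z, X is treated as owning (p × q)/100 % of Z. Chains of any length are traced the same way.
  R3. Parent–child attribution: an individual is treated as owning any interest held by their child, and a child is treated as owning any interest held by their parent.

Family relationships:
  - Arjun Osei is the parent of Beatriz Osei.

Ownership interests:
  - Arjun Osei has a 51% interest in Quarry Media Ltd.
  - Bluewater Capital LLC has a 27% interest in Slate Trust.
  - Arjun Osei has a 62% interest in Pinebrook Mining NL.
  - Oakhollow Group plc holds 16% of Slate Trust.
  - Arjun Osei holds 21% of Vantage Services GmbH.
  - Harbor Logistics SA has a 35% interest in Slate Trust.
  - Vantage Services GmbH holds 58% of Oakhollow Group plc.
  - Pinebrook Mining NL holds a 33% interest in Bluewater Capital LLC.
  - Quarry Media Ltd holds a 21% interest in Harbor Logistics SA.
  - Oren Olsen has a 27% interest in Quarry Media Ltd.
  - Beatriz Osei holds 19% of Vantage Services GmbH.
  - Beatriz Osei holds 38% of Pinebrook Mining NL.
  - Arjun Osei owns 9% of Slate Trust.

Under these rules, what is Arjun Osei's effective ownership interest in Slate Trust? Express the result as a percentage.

25.3705%

By parent–child attribution (R3), Arjun Osei is treated as also owning Beatriz Osei's interest in Pinebrook Mining NL, giving 62% + 38% = 100%.
By parent–child attribution (R3), Arjun Osei is treated as also owning Beatriz Osei's interest in Vantage Services GmbH, giving 21% + 19% = 40%.
Chain via Pinebrook Mining NL → Bluewater Capital LLC (R2): 100% × 33% × 27% = 8.91% of Slate Trust.
Chain via Vantage Services GmbH → Oakhollow Group plc (R2): 40% × 58% × 16% = 3.712% of Slate Trust.
Chain via Quarry Media Ltd → Harbor Logistics SA (R2): 51% × 21% × 35% = 3.7485% of Slate Trust.
Direct interest in Slate Trust: 9%.
Aggregating (R1): 8.91% + 3.712% + 3.7485% + 9% = 25.3705%.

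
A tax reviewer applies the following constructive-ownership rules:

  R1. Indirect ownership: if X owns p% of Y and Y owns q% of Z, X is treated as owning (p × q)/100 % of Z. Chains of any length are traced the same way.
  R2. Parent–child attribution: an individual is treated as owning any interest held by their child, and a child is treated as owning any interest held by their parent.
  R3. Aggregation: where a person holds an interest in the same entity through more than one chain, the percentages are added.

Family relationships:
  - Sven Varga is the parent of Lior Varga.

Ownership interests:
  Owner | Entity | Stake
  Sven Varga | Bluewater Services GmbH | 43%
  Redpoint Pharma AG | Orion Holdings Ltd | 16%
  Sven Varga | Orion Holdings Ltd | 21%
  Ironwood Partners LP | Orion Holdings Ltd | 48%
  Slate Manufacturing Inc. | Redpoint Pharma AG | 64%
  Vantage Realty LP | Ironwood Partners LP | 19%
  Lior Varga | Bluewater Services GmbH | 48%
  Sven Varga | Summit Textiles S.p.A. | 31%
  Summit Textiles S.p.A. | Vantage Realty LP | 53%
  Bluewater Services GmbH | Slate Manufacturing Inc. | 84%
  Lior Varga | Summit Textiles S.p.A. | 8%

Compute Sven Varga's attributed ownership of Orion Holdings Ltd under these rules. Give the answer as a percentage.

By parent–child attribution (R2), Sven Varga is treated as also owning Lior Varga's interest in Summit Textiles S.p.A, giving 31% + 8% = 39%.
By parent–child attribution (R2), Sven Varga is treated as also owning Lior Varga's interest in Bluewater Services GmbH, giving 43% + 48% = 91%.
Chain via Summit Textiles S.p.A. → Vantage Realty LP → Ironwood Partners LP (R1): 39% × 53% × 19% × 48% = 1.885104% of Orion Holdings Ltd.
Chain via Bluewater Services GmbH → Slate Manufacturing Inc. → Redpoint Pharma AG (R1): 91% × 84% × 64% × 16% = 7.827456% of Orion Holdings Ltd.
Direct interest in Orion Holdings Ltd: 21%.
Aggregating (R3): 1.885104% + 7.827456% + 21% = 30.71256%.

30.71256%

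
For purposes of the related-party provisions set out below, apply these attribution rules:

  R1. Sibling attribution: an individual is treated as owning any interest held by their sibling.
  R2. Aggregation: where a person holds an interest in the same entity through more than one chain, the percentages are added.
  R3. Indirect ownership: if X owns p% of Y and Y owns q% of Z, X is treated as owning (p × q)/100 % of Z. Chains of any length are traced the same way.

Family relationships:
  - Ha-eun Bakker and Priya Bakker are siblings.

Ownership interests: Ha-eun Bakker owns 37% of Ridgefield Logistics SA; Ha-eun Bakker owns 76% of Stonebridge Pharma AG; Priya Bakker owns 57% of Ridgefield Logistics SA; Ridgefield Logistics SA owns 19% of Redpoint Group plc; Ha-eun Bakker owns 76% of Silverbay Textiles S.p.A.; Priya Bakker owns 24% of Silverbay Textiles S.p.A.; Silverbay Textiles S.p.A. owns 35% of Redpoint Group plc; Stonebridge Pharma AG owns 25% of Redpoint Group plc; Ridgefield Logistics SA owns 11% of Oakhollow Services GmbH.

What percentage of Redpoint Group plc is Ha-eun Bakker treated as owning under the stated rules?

By sibling attribution (R1), Ha-eun Bakker is treated as also owning Priya Bakker's interest in Silverbay Textiles S.p.A, giving 76% + 24% = 100%.
By sibling attribution (R1), Ha-eun Bakker is treated as also owning Priya Bakker's interest in Ridgefield Logistics SA, giving 37% + 57% = 94%.
Chain via Silverbay Textiles S.p.A. (R3): 100% × 35% = 35% of Redpoint Group plc.
Chain via Stonebridge Pharma AG (R3): 76% × 25% = 19% of Redpoint Group plc.
Chain via Ridgefield Logistics SA (R3): 94% × 19% = 17.86% of Redpoint Group plc.
Aggregating (R2): 35% + 19% + 17.86% = 71.86%.

71.86%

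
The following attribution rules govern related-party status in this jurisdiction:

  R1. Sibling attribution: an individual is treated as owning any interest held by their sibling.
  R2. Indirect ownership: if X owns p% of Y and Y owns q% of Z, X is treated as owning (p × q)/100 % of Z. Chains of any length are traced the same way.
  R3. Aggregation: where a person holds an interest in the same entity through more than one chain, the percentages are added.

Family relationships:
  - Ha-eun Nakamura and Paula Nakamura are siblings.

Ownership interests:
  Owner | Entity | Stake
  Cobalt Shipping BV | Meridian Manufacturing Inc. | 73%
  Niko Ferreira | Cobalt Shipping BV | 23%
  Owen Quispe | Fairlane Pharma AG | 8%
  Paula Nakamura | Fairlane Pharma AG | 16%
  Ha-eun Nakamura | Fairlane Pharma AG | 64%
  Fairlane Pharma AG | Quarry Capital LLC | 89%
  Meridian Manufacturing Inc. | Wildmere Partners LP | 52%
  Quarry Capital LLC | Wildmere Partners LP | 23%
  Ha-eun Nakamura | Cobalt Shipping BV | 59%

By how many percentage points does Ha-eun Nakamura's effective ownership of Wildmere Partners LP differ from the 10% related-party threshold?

By sibling attribution (R1), Ha-eun Nakamura is treated as also owning Paula Nakamura's interest in Fairlane Pharma AG, giving 64% + 16% = 80%.
Chain via Cobalt Shipping BV → Meridian Manufacturing Inc. (R2): 59% × 73% × 52% = 22.3964% of Wildmere Partners LP.
Chain via Fairlane Pharma AG → Quarry Capital LLC (R2): 80% × 89% × 23% = 16.376% of Wildmere Partners LP.
Aggregating (R3): 22.3964% + 16.376% = 38.7724%.
38.7724% exceeds the 10% threshold by 28.7724 percentage points.

28.7724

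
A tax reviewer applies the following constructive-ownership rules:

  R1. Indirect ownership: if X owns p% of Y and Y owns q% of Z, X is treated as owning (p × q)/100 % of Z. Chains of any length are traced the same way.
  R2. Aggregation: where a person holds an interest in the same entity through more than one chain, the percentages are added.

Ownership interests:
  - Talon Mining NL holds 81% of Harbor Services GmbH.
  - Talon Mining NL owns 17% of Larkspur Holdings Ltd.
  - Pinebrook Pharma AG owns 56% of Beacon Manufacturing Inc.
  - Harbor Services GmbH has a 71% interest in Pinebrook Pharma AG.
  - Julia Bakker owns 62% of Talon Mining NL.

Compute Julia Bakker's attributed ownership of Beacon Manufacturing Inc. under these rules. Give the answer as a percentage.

19.967472%

Chain via Talon Mining NL → Harbor Services GmbH → Pinebrook Pharma AG (R1): 62% × 81% × 71% × 56% = 19.967472% of Beacon Manufacturing Inc.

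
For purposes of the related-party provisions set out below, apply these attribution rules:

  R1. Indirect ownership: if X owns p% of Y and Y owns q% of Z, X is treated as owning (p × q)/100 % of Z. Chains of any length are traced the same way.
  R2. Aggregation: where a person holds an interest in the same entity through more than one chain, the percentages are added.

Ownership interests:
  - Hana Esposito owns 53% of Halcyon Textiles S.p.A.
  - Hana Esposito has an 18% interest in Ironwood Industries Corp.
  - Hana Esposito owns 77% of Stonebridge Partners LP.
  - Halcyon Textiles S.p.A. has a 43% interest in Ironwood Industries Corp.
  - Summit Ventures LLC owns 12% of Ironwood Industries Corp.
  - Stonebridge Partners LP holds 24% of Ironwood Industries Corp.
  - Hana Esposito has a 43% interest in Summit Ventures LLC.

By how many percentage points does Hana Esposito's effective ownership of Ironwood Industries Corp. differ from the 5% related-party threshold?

Chain via Stonebridge Partners LP (R1): 77% × 24% = 18.48% of Ironwood Industries Corp.
Chain via Summit Ventures LLC (R1): 43% × 12% = 5.16% of Ironwood Industries Corp.
Chain via Halcyon Textiles S.p.A. (R1): 53% × 43% = 22.79% of Ironwood Industries Corp.
Direct interest in Ironwood Industries Corp: 18%.
Aggregating (R2): 18.48% + 5.16% + 22.79% + 18% = 64.43%.
64.43% exceeds the 5% threshold by 59.43 percentage points.

59.43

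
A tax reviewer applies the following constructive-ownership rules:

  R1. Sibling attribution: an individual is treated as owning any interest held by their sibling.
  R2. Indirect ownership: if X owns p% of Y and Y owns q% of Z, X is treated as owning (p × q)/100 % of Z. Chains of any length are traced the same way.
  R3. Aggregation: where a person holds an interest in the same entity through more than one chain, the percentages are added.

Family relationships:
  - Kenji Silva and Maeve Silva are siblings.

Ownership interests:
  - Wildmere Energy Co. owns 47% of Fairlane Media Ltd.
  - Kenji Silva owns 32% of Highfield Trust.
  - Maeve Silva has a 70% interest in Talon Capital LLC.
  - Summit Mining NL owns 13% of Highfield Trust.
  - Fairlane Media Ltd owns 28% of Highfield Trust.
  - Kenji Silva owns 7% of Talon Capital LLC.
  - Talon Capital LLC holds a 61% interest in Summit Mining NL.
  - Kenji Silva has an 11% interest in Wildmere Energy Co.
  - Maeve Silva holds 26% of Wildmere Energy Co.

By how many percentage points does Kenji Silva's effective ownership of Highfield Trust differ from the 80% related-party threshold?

37.0247

By sibling attribution (R1), Kenji Silva is treated as also owning Maeve Silva's interest in Talon Capital LLC, giving 7% + 70% = 77%.
By sibling attribution (R1), Kenji Silva is treated as also owning Maeve Silva's interest in Wildmere Energy Co, giving 11% + 26% = 37%.
Chain via Talon Capital LLC → Summit Mining NL (R2): 77% × 61% × 13% = 6.1061% of Highfield Trust.
Chain via Wildmere Energy Co. → Fairlane Media Ltd (R2): 37% × 47% × 28% = 4.8692% of Highfield Trust.
Direct interest in Highfield Trust: 32%.
Aggregating (R3): 6.1061% + 4.8692% + 32% = 42.9753%.
42.9753% falls short of the 80% threshold by 37.0247 percentage points.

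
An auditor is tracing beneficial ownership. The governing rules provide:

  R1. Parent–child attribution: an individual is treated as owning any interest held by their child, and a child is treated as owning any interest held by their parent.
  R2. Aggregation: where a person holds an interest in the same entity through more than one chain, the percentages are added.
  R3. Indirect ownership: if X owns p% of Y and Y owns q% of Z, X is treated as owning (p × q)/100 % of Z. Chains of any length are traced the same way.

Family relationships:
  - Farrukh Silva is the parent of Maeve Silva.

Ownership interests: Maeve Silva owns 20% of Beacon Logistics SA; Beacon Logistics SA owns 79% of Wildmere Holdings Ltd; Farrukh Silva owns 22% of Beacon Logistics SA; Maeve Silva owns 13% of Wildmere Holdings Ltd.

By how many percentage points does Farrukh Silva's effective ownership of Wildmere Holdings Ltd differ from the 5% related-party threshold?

By parent–child attribution (R1), Farrukh Silva is treated as also owning Maeve Silva's interest in Beacon Logistics SA, giving 22% + 20% = 42%.
By parent–child attribution (R1), Farrukh Silva is treated as owning Maeve Silva's 13% interest in Wildmere Holdings Ltd.
Chain via Beacon Logistics SA (R3): 42% × 79% = 33.18% of Wildmere Holdings Ltd.
Direct interest in Wildmere Holdings Ltd: 13%.
Aggregating (R2): 33.18% + 13% = 46.18%.
46.18% exceeds the 5% threshold by 41.18 percentage points.

41.18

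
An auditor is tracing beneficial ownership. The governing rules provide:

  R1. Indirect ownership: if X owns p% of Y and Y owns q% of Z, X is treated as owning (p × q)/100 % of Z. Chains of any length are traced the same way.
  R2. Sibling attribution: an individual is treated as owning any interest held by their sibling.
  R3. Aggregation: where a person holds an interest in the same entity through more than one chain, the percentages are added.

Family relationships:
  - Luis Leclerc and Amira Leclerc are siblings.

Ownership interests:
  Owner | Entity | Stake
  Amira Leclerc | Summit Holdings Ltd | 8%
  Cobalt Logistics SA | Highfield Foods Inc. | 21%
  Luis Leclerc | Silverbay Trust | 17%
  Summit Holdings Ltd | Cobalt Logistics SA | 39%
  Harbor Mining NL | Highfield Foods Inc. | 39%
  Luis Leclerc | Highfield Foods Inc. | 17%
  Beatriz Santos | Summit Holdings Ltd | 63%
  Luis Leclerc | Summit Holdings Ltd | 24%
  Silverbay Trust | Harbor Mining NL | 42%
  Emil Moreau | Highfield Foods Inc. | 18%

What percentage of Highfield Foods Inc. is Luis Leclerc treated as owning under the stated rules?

By sibling attribution (R2), Luis Leclerc is treated as also owning Amira Leclerc's interest in Summit Holdings Ltd, giving 24% + 8% = 32%.
Chain via Silverbay Trust → Harbor Mining NL (R1): 17% × 42% × 39% = 2.7846% of Highfield Foods Inc.
Chain via Summit Holdings Ltd → Cobalt Logistics SA (R1): 32% × 39% × 21% = 2.6208% of Highfield Foods Inc.
Direct interest in Highfield Foods Inc: 17%.
Aggregating (R3): 2.7846% + 2.6208% + 17% = 22.4054%.

22.4054%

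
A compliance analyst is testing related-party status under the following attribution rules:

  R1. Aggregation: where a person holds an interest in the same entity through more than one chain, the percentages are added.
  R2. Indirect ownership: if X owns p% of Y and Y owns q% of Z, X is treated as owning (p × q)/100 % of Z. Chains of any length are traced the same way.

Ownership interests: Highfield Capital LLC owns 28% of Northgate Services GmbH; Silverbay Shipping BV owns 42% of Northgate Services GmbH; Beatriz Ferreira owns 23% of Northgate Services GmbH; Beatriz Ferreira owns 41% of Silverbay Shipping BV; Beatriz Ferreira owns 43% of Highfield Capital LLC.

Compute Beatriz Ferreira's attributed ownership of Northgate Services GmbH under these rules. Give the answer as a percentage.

Chain via Highfield Capital LLC (R2): 43% × 28% = 12.04% of Northgate Services GmbH.
Chain via Silverbay Shipping BV (R2): 41% × 42% = 17.22% of Northgate Services GmbH.
Direct interest in Northgate Services GmbH: 23%.
Aggregating (R1): 12.04% + 17.22% + 23% = 52.26%.

52.26%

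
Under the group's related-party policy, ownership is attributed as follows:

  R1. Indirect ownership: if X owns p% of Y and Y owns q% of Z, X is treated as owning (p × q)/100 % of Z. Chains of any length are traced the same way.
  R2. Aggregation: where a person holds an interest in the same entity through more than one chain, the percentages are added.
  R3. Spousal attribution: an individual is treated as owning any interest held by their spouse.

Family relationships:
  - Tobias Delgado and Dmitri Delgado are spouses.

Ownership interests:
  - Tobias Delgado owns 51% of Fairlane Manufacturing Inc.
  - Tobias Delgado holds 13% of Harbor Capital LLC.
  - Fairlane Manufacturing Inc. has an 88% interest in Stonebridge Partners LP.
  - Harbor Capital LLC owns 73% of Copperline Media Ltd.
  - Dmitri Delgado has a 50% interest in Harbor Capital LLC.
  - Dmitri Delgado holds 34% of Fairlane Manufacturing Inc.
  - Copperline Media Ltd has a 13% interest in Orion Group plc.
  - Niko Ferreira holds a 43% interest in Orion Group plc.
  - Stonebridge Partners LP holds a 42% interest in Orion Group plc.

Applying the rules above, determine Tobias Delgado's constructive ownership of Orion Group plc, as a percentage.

By spousal attribution (R3), Tobias Delgado is treated as also owning Dmitri Delgado's interest in Harbor Capital LLC, giving 13% + 50% = 63%.
By spousal attribution (R3), Tobias Delgado is treated as also owning Dmitri Delgado's interest in Fairlane Manufacturing Inc, giving 51% + 34% = 85%.
Chain via Harbor Capital LLC → Copperline Media Ltd (R1): 63% × 73% × 13% = 5.9787% of Orion Group plc.
Chain via Fairlane Manufacturing Inc. → Stonebridge Partners LP (R1): 85% × 88% × 42% = 31.416% of Orion Group plc.
Aggregating (R2): 5.9787% + 31.416% = 37.3947%.

37.3947%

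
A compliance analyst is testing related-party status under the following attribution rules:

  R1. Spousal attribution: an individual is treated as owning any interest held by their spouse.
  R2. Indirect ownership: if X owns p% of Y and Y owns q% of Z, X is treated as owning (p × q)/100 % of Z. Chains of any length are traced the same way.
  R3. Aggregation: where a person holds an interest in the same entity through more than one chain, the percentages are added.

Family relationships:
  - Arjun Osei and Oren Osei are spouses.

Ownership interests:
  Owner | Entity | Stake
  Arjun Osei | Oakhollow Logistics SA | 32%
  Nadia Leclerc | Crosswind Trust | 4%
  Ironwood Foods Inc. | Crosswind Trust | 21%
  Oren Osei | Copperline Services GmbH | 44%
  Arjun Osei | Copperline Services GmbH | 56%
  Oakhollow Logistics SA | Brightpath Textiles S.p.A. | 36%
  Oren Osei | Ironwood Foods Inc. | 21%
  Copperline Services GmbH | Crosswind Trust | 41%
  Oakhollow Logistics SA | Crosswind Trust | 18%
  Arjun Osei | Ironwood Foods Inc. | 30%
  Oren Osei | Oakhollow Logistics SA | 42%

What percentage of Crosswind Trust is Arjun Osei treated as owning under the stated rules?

By spousal attribution (R1), Arjun Osei is treated as also owning Oren Osei's interest in Copperline Services GmbH, giving 56% + 44% = 100%.
By spousal attribution (R1), Arjun Osei is treated as also owning Oren Osei's interest in Ironwood Foods Inc, giving 30% + 21% = 51%.
By spousal attribution (R1), Arjun Osei is treated as also owning Oren Osei's interest in Oakhollow Logistics SA, giving 32% + 42% = 74%.
Chain via Copperline Services GmbH (R2): 100% × 41% = 41% of Crosswind Trust.
Chain via Ironwood Foods Inc. (R2): 51% × 21% = 10.71% of Crosswind Trust.
Chain via Oakhollow Logistics SA (R2): 74% × 18% = 13.32% of Crosswind Trust.
Aggregating (R3): 41% + 10.71% + 13.32% = 65.03%.

65.03%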